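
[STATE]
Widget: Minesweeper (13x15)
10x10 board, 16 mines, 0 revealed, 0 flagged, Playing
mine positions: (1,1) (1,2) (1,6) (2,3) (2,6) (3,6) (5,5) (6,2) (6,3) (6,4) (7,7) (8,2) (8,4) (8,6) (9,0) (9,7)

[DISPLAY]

■■■■■■■■■■   
■■■■■■■■■■   
■■■■■■■■■■   
■■■■■■■■■■   
■■■■■■■■■■   
■■■■■■■■■■   
■■■■■■■■■■   
■■■■■■■■■■   
■■■■■■■■■■   
■■■■■■■■■■   
             
             
             
             
             


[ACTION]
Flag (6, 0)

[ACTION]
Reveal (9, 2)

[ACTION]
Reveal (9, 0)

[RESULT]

■■■■■■■■■■   
■✹✹■■■✹■■■   
■■■✹■■✹■■■   
■■■■■■✹■■■   
■■■■■■■■■■   
■■■■■✹■■■■   
⚑■✹✹✹■■■■■   
■■■■■■■✹■■   
■■✹■✹■✹■■■   
✹■1■■■■✹■■   
             
             
             
             
             


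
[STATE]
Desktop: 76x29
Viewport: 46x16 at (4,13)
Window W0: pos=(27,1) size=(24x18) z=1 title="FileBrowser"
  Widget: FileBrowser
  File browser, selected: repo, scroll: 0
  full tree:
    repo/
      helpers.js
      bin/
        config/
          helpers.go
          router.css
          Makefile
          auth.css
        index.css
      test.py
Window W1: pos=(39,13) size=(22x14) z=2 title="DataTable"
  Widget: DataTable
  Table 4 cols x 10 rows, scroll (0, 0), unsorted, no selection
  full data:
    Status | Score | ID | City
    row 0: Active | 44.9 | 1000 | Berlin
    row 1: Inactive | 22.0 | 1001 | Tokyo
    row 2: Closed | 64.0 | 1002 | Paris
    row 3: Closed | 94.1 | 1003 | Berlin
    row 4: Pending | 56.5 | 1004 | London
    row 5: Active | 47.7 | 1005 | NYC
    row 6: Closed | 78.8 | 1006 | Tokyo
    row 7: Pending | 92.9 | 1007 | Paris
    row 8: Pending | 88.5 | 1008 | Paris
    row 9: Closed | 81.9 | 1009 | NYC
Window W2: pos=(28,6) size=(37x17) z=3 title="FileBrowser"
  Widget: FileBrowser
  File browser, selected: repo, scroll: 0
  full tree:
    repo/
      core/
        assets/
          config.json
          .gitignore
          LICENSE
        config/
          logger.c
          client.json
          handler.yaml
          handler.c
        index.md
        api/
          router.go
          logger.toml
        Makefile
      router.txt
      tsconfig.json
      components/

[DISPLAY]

                       ┃┃    [+] components/  
                       ┃┃                     
                       ┃┃                     
                       ┃┃                     
                       ┃┃                     
                       ┗┃                     
                        ┃                     
                        ┃                     
                        ┃                     
                        ┗━━━━━━━━━━━━━━━━━━━━━
                                   ┃Active  │4
                                   ┃Closed  │7
                                   ┃Pending │9
                                   ┗━━━━━━━━━━
                                              
                                              


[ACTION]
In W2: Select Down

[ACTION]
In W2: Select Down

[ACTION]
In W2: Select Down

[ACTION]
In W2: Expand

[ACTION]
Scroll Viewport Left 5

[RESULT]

                           ┃┃    [+] component
                           ┃┃                 
                           ┃┃                 
                           ┃┃                 
                           ┃┃                 
                           ┗┃                 
                            ┃                 
                            ┃                 
                            ┃                 
                            ┗━━━━━━━━━━━━━━━━━
                                       ┃Active
                                       ┃Closed
                                       ┃Pendin
                                       ┗━━━━━━
                                              
                                              


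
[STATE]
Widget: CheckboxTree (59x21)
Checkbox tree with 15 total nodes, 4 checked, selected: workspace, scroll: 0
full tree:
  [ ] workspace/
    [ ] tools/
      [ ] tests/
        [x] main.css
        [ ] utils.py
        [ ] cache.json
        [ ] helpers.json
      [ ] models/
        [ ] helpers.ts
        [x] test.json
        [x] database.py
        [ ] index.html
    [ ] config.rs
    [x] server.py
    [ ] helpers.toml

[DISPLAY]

>[-] workspace/                                            
   [-] tools/                                              
     [-] tests/                                            
       [x] main.css                                        
       [ ] utils.py                                        
       [ ] cache.json                                      
       [ ] helpers.json                                    
     [-] models/                                           
       [ ] helpers.ts                                      
       [x] test.json                                       
       [x] database.py                                     
       [ ] index.html                                      
   [ ] config.rs                                           
   [x] server.py                                           
   [ ] helpers.toml                                        
                                                           
                                                           
                                                           
                                                           
                                                           
                                                           


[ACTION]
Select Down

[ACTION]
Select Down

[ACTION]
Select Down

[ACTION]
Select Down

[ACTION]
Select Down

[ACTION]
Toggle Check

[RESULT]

 [-] workspace/                                            
   [-] tools/                                              
     [-] tests/                                            
       [x] main.css                                        
       [ ] utils.py                                        
>      [x] cache.json                                      
       [ ] helpers.json                                    
     [-] models/                                           
       [ ] helpers.ts                                      
       [x] test.json                                       
       [x] database.py                                     
       [ ] index.html                                      
   [ ] config.rs                                           
   [x] server.py                                           
   [ ] helpers.toml                                        
                                                           
                                                           
                                                           
                                                           
                                                           
                                                           


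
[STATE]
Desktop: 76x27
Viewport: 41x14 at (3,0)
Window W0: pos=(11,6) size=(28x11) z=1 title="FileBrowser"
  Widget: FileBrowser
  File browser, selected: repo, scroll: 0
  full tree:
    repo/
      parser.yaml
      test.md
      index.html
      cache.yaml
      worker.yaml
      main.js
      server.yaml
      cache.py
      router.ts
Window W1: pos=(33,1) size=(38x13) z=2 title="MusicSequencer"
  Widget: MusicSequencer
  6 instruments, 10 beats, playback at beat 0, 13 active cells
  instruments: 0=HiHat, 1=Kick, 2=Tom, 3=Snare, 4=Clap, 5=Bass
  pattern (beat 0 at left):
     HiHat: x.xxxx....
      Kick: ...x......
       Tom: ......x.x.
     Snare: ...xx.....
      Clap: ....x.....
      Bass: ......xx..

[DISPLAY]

                                         
                              ┏━━━━━━━━━━
                              ┃ MusicSequ
                              ┠──────────
                              ┃      ▼123
                              ┃ HiHat█·██
        ┏━━━━━━━━━━━━━━━━━━━━━┃  Kick···█
        ┃ FileBrowser         ┃   Tom····
        ┠─────────────────────┃ Snare···█
        ┃> [-] repo/          ┃  Clap····
        ┃    parser.yaml      ┃  Bass····
        ┃    test.md          ┃          
        ┃    index.html       ┃          
        ┃    cache.yaml       ┗━━━━━━━━━━


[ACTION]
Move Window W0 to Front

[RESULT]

                                         
                              ┏━━━━━━━━━━
                              ┃ MusicSequ
                              ┠──────────
                              ┃      ▼123
                              ┃ HiHat█·██
        ┏━━━━━━━━━━━━━━━━━━━━━━━━━━┓k···█
        ┃ FileBrowser              ┃m····
        ┠──────────────────────────┨e···█
        ┃> [-] repo/               ┃p····
        ┃    parser.yaml           ┃s····
        ┃    test.md               ┃     
        ┃    index.html            ┃     
        ┃    cache.yaml            ┃━━━━━


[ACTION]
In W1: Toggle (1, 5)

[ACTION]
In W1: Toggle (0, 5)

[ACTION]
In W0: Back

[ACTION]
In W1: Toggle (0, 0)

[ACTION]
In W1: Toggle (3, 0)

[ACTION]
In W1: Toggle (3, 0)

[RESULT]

                                         
                              ┏━━━━━━━━━━
                              ┃ MusicSequ
                              ┠──────────
                              ┃      ▼123
                              ┃ HiHat··██
        ┏━━━━━━━━━━━━━━━━━━━━━━━━━━┓k···█
        ┃ FileBrowser              ┃m····
        ┠──────────────────────────┨e···█
        ┃> [-] repo/               ┃p····
        ┃    parser.yaml           ┃s····
        ┃    test.md               ┃     
        ┃    index.html            ┃     
        ┃    cache.yaml            ┃━━━━━


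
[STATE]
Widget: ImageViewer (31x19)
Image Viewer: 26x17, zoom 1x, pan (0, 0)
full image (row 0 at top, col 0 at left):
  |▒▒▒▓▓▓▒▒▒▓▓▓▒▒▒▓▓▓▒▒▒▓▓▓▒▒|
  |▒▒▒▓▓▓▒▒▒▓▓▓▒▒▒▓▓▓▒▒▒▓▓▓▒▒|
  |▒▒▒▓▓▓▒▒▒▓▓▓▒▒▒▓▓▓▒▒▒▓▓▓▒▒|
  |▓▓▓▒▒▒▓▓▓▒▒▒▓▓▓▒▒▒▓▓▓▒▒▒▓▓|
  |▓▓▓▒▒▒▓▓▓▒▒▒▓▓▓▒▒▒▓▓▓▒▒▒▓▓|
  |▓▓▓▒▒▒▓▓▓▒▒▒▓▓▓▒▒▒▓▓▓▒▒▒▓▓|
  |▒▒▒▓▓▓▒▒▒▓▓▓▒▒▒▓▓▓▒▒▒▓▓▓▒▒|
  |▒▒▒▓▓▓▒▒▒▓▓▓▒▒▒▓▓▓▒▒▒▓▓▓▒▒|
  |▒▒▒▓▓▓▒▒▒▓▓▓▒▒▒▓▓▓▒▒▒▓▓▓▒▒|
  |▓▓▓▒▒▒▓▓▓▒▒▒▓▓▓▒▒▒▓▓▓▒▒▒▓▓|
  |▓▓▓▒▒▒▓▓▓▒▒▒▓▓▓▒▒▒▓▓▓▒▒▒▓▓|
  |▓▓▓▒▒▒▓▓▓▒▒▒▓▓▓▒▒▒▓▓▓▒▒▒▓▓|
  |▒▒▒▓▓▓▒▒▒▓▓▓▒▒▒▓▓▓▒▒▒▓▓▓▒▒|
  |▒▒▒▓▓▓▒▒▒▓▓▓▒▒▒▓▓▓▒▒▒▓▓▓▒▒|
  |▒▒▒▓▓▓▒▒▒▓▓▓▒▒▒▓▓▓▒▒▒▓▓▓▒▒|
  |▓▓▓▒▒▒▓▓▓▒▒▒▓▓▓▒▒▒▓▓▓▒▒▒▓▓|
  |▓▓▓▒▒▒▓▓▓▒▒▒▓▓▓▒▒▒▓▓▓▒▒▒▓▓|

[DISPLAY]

▒▒▒▓▓▓▒▒▒▓▓▓▒▒▒▓▓▓▒▒▒▓▓▓▒▒     
▒▒▒▓▓▓▒▒▒▓▓▓▒▒▒▓▓▓▒▒▒▓▓▓▒▒     
▒▒▒▓▓▓▒▒▒▓▓▓▒▒▒▓▓▓▒▒▒▓▓▓▒▒     
▓▓▓▒▒▒▓▓▓▒▒▒▓▓▓▒▒▒▓▓▓▒▒▒▓▓     
▓▓▓▒▒▒▓▓▓▒▒▒▓▓▓▒▒▒▓▓▓▒▒▒▓▓     
▓▓▓▒▒▒▓▓▓▒▒▒▓▓▓▒▒▒▓▓▓▒▒▒▓▓     
▒▒▒▓▓▓▒▒▒▓▓▓▒▒▒▓▓▓▒▒▒▓▓▓▒▒     
▒▒▒▓▓▓▒▒▒▓▓▓▒▒▒▓▓▓▒▒▒▓▓▓▒▒     
▒▒▒▓▓▓▒▒▒▓▓▓▒▒▒▓▓▓▒▒▒▓▓▓▒▒     
▓▓▓▒▒▒▓▓▓▒▒▒▓▓▓▒▒▒▓▓▓▒▒▒▓▓     
▓▓▓▒▒▒▓▓▓▒▒▒▓▓▓▒▒▒▓▓▓▒▒▒▓▓     
▓▓▓▒▒▒▓▓▓▒▒▒▓▓▓▒▒▒▓▓▓▒▒▒▓▓     
▒▒▒▓▓▓▒▒▒▓▓▓▒▒▒▓▓▓▒▒▒▓▓▓▒▒     
▒▒▒▓▓▓▒▒▒▓▓▓▒▒▒▓▓▓▒▒▒▓▓▓▒▒     
▒▒▒▓▓▓▒▒▒▓▓▓▒▒▒▓▓▓▒▒▒▓▓▓▒▒     
▓▓▓▒▒▒▓▓▓▒▒▒▓▓▓▒▒▒▓▓▓▒▒▒▓▓     
▓▓▓▒▒▒▓▓▓▒▒▒▓▓▓▒▒▒▓▓▓▒▒▒▓▓     
                               
                               


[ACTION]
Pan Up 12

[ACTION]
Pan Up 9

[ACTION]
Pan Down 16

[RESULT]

▓▓▓▒▒▒▓▓▓▒▒▒▓▓▓▒▒▒▓▓▓▒▒▒▓▓     
                               
                               
                               
                               
                               
                               
                               
                               
                               
                               
                               
                               
                               
                               
                               
                               
                               
                               


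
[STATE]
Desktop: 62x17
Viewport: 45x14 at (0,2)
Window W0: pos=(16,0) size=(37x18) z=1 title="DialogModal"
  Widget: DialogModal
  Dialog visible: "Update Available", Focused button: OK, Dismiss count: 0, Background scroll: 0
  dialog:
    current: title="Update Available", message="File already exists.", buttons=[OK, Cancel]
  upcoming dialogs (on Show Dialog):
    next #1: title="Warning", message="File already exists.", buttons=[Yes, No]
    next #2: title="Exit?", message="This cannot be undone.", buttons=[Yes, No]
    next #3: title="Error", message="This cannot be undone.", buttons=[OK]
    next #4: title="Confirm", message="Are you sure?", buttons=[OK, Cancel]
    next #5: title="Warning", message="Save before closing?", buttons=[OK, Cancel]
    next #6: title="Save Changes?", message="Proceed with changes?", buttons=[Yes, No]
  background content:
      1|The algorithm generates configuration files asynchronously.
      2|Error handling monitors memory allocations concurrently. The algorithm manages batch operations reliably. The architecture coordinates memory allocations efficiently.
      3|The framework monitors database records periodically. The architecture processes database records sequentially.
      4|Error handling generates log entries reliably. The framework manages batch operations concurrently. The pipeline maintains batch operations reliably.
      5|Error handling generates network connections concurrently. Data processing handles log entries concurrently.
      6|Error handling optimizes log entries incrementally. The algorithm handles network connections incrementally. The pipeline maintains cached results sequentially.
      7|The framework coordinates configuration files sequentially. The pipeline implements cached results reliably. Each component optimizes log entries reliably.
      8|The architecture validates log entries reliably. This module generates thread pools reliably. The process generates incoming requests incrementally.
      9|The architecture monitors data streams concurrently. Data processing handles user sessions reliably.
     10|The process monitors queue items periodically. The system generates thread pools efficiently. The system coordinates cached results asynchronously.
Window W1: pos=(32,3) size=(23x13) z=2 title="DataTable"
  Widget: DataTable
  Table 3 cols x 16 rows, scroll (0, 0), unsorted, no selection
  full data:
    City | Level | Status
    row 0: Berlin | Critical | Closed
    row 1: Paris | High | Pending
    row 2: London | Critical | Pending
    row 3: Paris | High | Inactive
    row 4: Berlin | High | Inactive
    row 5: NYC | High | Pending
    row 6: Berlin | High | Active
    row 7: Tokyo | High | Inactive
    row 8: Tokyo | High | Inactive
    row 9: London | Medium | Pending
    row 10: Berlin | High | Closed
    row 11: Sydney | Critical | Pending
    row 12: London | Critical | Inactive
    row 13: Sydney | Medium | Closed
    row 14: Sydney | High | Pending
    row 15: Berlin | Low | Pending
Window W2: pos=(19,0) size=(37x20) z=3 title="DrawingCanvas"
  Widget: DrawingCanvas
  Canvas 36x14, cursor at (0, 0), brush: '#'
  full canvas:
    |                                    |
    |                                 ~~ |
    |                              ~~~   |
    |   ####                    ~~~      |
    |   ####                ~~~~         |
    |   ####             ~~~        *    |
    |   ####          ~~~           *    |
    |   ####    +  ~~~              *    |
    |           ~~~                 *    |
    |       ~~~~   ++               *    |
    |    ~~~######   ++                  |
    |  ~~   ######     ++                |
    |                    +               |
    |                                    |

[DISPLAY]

                ┠──┠─────────────────────────
                ┃Th┃+                        
                ┃Er┃                         
                ┃Th┃                         
                ┃Er┃   ####                  
                ┃Er┃   ####                ~~
                ┃Er┃   ####             ~~~  
                ┃Th┃   ####          ~~~     
                ┃Th┃   ####    +  ~~~        
                ┃Th┃           ~~~           
                ┃Th┃       ~~~~   ++         
                ┃  ┃    ~~~######   ++       
                ┃  ┃  ~~   ######     ++     
                ┃  ┃                    +    


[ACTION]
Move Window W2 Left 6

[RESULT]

             ┠───────────────────────────────
             ┃+                              
             ┃                               
             ┃                              ~
             ┃   ####                    ~~~ 
             ┃   ####                ~~~~    
             ┃   ####             ~~~        
             ┃   ####          ~~~           
             ┃   ####    +  ~~~              
             ┃           ~~~                 
             ┃       ~~~~   ++               
             ┃    ~~~######   ++             
             ┃  ~~   ######     ++           
             ┃                    +          


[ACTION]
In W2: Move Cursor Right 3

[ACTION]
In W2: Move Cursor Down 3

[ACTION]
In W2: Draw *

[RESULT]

             ┠───────────────────────────────
             ┃                               
             ┃                               
             ┃                              ~
             ┃   *###                    ~~~ 
             ┃   ####                ~~~~    
             ┃   ####             ~~~        
             ┃   ####          ~~~           
             ┃   ####    +  ~~~              
             ┃           ~~~                 
             ┃       ~~~~   ++               
             ┃    ~~~######   ++             
             ┃  ~~   ######     ++           
             ┃                    +          


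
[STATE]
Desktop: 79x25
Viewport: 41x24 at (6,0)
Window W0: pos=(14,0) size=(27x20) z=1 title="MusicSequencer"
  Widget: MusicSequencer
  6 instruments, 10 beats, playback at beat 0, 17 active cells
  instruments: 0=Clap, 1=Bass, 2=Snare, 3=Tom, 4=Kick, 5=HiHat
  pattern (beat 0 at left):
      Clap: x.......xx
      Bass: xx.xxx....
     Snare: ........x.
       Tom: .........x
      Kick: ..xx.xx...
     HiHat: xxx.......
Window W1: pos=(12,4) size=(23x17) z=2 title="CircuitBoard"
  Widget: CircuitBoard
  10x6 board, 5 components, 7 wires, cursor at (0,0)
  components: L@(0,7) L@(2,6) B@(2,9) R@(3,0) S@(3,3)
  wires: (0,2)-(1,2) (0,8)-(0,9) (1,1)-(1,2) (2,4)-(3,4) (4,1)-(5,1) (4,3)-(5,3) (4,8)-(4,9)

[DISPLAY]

        ┏━━━━━━━━━━━━━━━━━━━━━━━━━┓      
        ┃ MusicSequencer          ┃      
        ┠─────────────────────────┨      
        ┃      ▼123456789         ┃      
      ┏━━━━━━━━━━━━━━━━━━━━━┓     ┃      
      ┃ CircuitBoard        ┃     ┃      
      ┠─────────────────────┨     ┃      
      ┃   0 1 2 3 4 5 6 7 8 ┃     ┃      
      ┃0  [.]      ·        ┃     ┃      
      ┃            │        ┃     ┃      
      ┃1       · ─ ·        ┃     ┃      
      ┃                     ┃     ┃      
      ┃2                   ·┃     ┃      
      ┃                    │┃     ┃      
      ┃3   R           S   ·┃     ┃      
      ┃                     ┃     ┃      
      ┃4       ·       ·    ┃     ┃      
      ┃        │       │    ┃     ┃      
      ┃5       ·       ·    ┃     ┃      
      ┃Cursor: (0,0)        ┃━━━━━┛      
      ┗━━━━━━━━━━━━━━━━━━━━━┛            
                                         
                                         
                                         


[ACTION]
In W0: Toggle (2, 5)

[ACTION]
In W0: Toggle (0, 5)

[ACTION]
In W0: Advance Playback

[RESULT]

        ┏━━━━━━━━━━━━━━━━━━━━━━━━━┓      
        ┃ MusicSequencer          ┃      
        ┠─────────────────────────┨      
        ┃      0▼23456789         ┃      
      ┏━━━━━━━━━━━━━━━━━━━━━┓     ┃      
      ┃ CircuitBoard        ┃     ┃      
      ┠─────────────────────┨     ┃      
      ┃   0 1 2 3 4 5 6 7 8 ┃     ┃      
      ┃0  [.]      ·        ┃     ┃      
      ┃            │        ┃     ┃      
      ┃1       · ─ ·        ┃     ┃      
      ┃                     ┃     ┃      
      ┃2                   ·┃     ┃      
      ┃                    │┃     ┃      
      ┃3   R           S   ·┃     ┃      
      ┃                     ┃     ┃      
      ┃4       ·       ·    ┃     ┃      
      ┃        │       │    ┃     ┃      
      ┃5       ·       ·    ┃     ┃      
      ┃Cursor: (0,0)        ┃━━━━━┛      
      ┗━━━━━━━━━━━━━━━━━━━━━┛            
                                         
                                         
                                         


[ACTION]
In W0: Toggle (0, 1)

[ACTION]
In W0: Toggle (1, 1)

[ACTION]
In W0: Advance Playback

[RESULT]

        ┏━━━━━━━━━━━━━━━━━━━━━━━━━┓      
        ┃ MusicSequencer          ┃      
        ┠─────────────────────────┨      
        ┃      01▼3456789         ┃      
      ┏━━━━━━━━━━━━━━━━━━━━━┓     ┃      
      ┃ CircuitBoard        ┃     ┃      
      ┠─────────────────────┨     ┃      
      ┃   0 1 2 3 4 5 6 7 8 ┃     ┃      
      ┃0  [.]      ·        ┃     ┃      
      ┃            │        ┃     ┃      
      ┃1       · ─ ·        ┃     ┃      
      ┃                     ┃     ┃      
      ┃2                   ·┃     ┃      
      ┃                    │┃     ┃      
      ┃3   R           S   ·┃     ┃      
      ┃                     ┃     ┃      
      ┃4       ·       ·    ┃     ┃      
      ┃        │       │    ┃     ┃      
      ┃5       ·       ·    ┃     ┃      
      ┃Cursor: (0,0)        ┃━━━━━┛      
      ┗━━━━━━━━━━━━━━━━━━━━━┛            
                                         
                                         
                                         


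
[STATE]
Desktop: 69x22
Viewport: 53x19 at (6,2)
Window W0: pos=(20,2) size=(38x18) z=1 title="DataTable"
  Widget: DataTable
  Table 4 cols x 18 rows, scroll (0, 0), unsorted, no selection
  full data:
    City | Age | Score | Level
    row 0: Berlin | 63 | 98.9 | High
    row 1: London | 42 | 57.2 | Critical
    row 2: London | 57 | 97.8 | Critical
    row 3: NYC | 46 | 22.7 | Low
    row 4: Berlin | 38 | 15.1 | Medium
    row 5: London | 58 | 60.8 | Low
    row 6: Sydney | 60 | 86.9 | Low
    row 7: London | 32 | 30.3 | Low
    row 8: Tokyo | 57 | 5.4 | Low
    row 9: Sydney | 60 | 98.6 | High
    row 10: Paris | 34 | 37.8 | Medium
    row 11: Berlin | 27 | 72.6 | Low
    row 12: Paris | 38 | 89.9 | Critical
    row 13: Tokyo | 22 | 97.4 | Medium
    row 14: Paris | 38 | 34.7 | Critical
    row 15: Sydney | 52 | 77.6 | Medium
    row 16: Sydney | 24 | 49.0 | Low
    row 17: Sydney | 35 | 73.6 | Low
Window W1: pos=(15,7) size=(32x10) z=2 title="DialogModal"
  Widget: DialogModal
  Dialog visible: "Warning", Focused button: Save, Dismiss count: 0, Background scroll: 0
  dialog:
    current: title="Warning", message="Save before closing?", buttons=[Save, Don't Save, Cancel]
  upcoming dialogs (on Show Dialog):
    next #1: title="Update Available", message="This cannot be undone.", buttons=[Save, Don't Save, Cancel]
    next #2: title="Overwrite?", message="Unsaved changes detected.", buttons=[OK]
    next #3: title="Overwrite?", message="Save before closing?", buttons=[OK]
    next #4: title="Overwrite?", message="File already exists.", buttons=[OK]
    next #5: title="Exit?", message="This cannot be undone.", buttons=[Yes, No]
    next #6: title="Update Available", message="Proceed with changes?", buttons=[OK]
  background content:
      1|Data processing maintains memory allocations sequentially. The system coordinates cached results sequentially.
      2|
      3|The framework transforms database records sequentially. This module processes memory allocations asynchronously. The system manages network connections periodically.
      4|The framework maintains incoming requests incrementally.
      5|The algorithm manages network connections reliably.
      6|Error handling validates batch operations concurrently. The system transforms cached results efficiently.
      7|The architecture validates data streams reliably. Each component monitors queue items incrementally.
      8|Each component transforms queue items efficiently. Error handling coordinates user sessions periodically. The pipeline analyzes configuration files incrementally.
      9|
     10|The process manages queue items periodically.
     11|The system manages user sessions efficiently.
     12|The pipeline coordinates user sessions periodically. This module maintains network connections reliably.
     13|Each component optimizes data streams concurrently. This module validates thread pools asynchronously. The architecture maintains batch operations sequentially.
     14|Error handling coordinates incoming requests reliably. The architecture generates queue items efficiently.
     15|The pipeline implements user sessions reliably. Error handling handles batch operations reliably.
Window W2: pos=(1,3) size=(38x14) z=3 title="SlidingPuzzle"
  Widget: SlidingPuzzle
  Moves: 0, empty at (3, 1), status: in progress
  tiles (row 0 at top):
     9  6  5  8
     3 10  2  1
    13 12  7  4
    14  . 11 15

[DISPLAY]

              ┏━━━━━━━━━━━━━━━━━━━━━━━━━━━━━━━━━━━━┓ 
━━━━━━━━━━━━━━━━━━━━━━━━━━━━━━━━┓                  ┃ 
dingPuzzle                      ┃──────────────────┨ 
────────────────────────────────┨evel              ┃ 
─┬────┬────┬────┐               ┃───────           ┃ 
 │  6 │  5 │  8 │               ┃━━━━━━━┓          ┃ 
─┼────┼────┼────┤               ┃       ┃          ┃ 
 │ 10 │  2 │  1 │               ┃───────┨          ┃ 
─┼────┼────┼────┤               ┃────┐mo┃          ┃ 
 │ 12 │  7 │  4 │               ┃    │  ┃          ┃ 
─┼────┼────┼────┤               ┃g?  │ab┃          ┃ 
 │    │ 11 │ 15 │               ┃ Can│mi┃          ┃ 
─┴────┴────┴────┘               ┃────┘k ┃          ┃ 
s: 0                            ┃s batch┃          ┃ 
━━━━━━━━━━━━━━━━━━━━━━━━━━━━━━━━┛━━━━━━━┛          ┃ 
              ┃Paris │34 │37.8 │Medium             ┃ 
              ┃Berlin│27 │72.6 │Low                ┃ 
              ┗━━━━━━━━━━━━━━━━━━━━━━━━━━━━━━━━━━━━┛ 
                                                     


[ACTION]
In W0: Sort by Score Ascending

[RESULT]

              ┏━━━━━━━━━━━━━━━━━━━━━━━━━━━━━━━━━━━━┓ 
━━━━━━━━━━━━━━━━━━━━━━━━━━━━━━━━┓                  ┃ 
dingPuzzle                      ┃──────────────────┨ 
────────────────────────────────┨evel              ┃ 
─┬────┬────┬────┐               ┃───────           ┃ 
 │  6 │  5 │  8 │               ┃━━━━━━━┓          ┃ 
─┼────┼────┼────┤               ┃       ┃          ┃ 
 │ 10 │  2 │  1 │               ┃───────┨          ┃ 
─┼────┼────┼────┤               ┃────┐mo┃          ┃ 
 │ 12 │  7 │  4 │               ┃    │  ┃          ┃ 
─┼────┼────┼────┤               ┃g?  │ab┃          ┃ 
 │    │ 11 │ 15 │               ┃ Can│mi┃          ┃ 
─┴────┴────┴────┘               ┃────┘k ┃          ┃ 
s: 0                            ┃s batch┃          ┃ 
━━━━━━━━━━━━━━━━━━━━━━━━━━━━━━━━┛━━━━━━━┛          ┃ 
              ┃Sydney│35 │73.6 │Low                ┃ 
              ┃Sydney│52 │77.6 │Medium             ┃ 
              ┗━━━━━━━━━━━━━━━━━━━━━━━━━━━━━━━━━━━━┛ 
                                                     


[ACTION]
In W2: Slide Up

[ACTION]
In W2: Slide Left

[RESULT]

              ┏━━━━━━━━━━━━━━━━━━━━━━━━━━━━━━━━━━━━┓ 
━━━━━━━━━━━━━━━━━━━━━━━━━━━━━━━━┓                  ┃ 
dingPuzzle                      ┃──────────────────┨ 
────────────────────────────────┨evel              ┃ 
─┬────┬────┬────┐               ┃───────           ┃ 
 │  6 │  5 │  8 │               ┃━━━━━━━┓          ┃ 
─┼────┼────┼────┤               ┃       ┃          ┃ 
 │ 10 │  2 │  1 │               ┃───────┨          ┃ 
─┼────┼────┼────┤               ┃────┐mo┃          ┃ 
 │ 12 │  7 │  4 │               ┃    │  ┃          ┃ 
─┼────┼────┼────┤               ┃g?  │ab┃          ┃ 
 │ 11 │    │ 15 │               ┃ Can│mi┃          ┃ 
─┴────┴────┴────┘               ┃────┘k ┃          ┃ 
s: 1                            ┃s batch┃          ┃ 
━━━━━━━━━━━━━━━━━━━━━━━━━━━━━━━━┛━━━━━━━┛          ┃ 
              ┃Sydney│35 │73.6 │Low                ┃ 
              ┃Sydney│52 │77.6 │Medium             ┃ 
              ┗━━━━━━━━━━━━━━━━━━━━━━━━━━━━━━━━━━━━┛ 
                                                     


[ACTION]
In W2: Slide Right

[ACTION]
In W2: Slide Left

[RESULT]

              ┏━━━━━━━━━━━━━━━━━━━━━━━━━━━━━━━━━━━━┓ 
━━━━━━━━━━━━━━━━━━━━━━━━━━━━━━━━┓                  ┃ 
dingPuzzle                      ┃──────────────────┨ 
────────────────────────────────┨evel              ┃ 
─┬────┬────┬────┐               ┃───────           ┃ 
 │  6 │  5 │  8 │               ┃━━━━━━━┓          ┃ 
─┼────┼────┼────┤               ┃       ┃          ┃ 
 │ 10 │  2 │  1 │               ┃───────┨          ┃ 
─┼────┼────┼────┤               ┃────┐mo┃          ┃ 
 │ 12 │  7 │  4 │               ┃    │  ┃          ┃ 
─┼────┼────┼────┤               ┃g?  │ab┃          ┃ 
 │ 11 │    │ 15 │               ┃ Can│mi┃          ┃ 
─┴────┴────┴────┘               ┃────┘k ┃          ┃ 
s: 3                            ┃s batch┃          ┃ 
━━━━━━━━━━━━━━━━━━━━━━━━━━━━━━━━┛━━━━━━━┛          ┃ 
              ┃Sydney│35 │73.6 │Low                ┃ 
              ┃Sydney│52 │77.6 │Medium             ┃ 
              ┗━━━━━━━━━━━━━━━━━━━━━━━━━━━━━━━━━━━━┛ 
                                                     


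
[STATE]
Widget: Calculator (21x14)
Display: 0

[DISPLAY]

                    0
┌───┬───┬───┬───┐    
│ 7 │ 8 │ 9 │ ÷ │    
├───┼───┼───┼───┤    
│ 4 │ 5 │ 6 │ × │    
├───┼───┼───┼───┤    
│ 1 │ 2 │ 3 │ - │    
├───┼───┼───┼───┤    
│ 0 │ . │ = │ + │    
├───┼───┼───┼───┤    
│ C │ MC│ MR│ M+│    
└───┴───┴───┴───┘    
                     
                     


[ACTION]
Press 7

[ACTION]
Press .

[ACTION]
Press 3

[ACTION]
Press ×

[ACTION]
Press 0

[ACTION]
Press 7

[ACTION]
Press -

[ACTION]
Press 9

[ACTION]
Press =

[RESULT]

                 42.1
┌───┬───┬───┬───┐    
│ 7 │ 8 │ 9 │ ÷ │    
├───┼───┼───┼───┤    
│ 4 │ 5 │ 6 │ × │    
├───┼───┼───┼───┤    
│ 1 │ 2 │ 3 │ - │    
├───┼───┼───┼───┤    
│ 0 │ . │ = │ + │    
├───┼───┼───┼───┤    
│ C │ MC│ MR│ M+│    
└───┴───┴───┴───┘    
                     
                     


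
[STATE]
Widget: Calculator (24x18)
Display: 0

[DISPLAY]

                       0
┌───┬───┬───┬───┐       
│ 7 │ 8 │ 9 │ ÷ │       
├───┼───┼───┼───┤       
│ 4 │ 5 │ 6 │ × │       
├───┼───┼───┼───┤       
│ 1 │ 2 │ 3 │ - │       
├───┼───┼───┼───┤       
│ 0 │ . │ = │ + │       
├───┼───┼───┼───┤       
│ C │ MC│ MR│ M+│       
└───┴───┴───┴───┘       
                        
                        
                        
                        
                        
                        


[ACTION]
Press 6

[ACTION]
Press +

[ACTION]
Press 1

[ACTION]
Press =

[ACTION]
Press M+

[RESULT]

                       7
┌───┬───┬───┬───┐       
│ 7 │ 8 │ 9 │ ÷ │       
├───┼───┼───┼───┤       
│ 4 │ 5 │ 6 │ × │       
├───┼───┼───┼───┤       
│ 1 │ 2 │ 3 │ - │       
├───┼───┼───┼───┤       
│ 0 │ . │ = │ + │       
├───┼───┼───┼───┤       
│ C │ MC│ MR│ M+│       
└───┴───┴───┴───┘       
                        
                        
                        
                        
                        
                        


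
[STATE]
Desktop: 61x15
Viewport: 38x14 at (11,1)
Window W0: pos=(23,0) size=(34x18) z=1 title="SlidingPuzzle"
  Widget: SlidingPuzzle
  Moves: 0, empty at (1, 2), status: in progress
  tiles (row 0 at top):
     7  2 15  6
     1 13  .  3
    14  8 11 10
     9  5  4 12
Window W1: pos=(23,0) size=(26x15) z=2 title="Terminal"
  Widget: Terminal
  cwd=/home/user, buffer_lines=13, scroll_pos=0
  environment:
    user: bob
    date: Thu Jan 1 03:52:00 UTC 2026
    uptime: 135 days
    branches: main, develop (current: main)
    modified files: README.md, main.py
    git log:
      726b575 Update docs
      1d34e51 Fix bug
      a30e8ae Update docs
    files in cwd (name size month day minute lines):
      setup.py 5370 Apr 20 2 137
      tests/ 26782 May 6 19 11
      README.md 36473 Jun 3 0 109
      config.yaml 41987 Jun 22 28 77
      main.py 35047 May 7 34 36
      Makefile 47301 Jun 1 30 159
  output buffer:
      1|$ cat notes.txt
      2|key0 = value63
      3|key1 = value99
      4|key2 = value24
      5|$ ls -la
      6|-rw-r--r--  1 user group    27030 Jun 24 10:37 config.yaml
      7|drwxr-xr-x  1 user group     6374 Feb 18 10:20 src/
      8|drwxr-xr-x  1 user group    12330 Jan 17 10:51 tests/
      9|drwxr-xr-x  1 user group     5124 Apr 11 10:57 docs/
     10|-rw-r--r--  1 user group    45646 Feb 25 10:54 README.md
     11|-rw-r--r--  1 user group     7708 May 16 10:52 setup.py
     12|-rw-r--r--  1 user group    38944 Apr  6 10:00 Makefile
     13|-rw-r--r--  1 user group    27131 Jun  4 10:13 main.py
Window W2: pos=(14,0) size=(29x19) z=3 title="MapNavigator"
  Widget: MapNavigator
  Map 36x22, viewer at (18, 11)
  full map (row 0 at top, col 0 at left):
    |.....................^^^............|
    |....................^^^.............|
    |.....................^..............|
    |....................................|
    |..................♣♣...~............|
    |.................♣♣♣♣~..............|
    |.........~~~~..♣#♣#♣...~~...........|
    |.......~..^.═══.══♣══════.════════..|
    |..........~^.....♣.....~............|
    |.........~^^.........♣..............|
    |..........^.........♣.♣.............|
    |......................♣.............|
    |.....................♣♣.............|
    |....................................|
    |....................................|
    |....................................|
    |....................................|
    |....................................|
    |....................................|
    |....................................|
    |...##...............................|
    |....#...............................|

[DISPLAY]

   ┃ MapNavigator              ┃     ┃
   ┠───────────────────────────┨─────┨
   ┃.............♣♣...~........┃     ┃
   ┃............♣♣♣♣~..........┃     ┃
   ┃....~~~~..♣#♣#♣...~~.......┃     ┃
   ┃..~..^.═══.══♣══════.══════┃     ┃
   ┃.....~^.....♣.....~........┃     ┃
   ┃....~^^.........♣..........┃group┃
   ┃.....^.........♣.♣.........┃group┃
   ┃.............@...♣.........┃group┃
   ┃................♣♣.........┃group┃
   ┃...........................┃group┃
   ┃...........................┃group┃
   ┃...........................┃━━━━━┛


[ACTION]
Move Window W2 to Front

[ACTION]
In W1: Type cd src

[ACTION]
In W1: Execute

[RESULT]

   ┃ MapNavigator              ┃     ┃
   ┠───────────────────────────┨─────┨
   ┃.............♣♣...~........┃group┃
   ┃............♣♣♣♣~..........┃group┃
   ┃....~~~~..♣#♣#♣...~~.......┃group┃
   ┃..~..^.═══.══♣══════.══════┃group┃
   ┃.....~^.....♣.....~........┃group┃
   ┃....~^^.........♣..........┃group┃
   ┃.....^.........♣.♣.........┃group┃
   ┃.............@...♣.........┃group┃
   ┃................♣♣.........┃     ┃
   ┃...........................┃     ┃
   ┃...........................┃     ┃
   ┃...........................┃━━━━━┛


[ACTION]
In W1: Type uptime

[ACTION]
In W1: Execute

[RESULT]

   ┃ MapNavigator              ┃     ┃
   ┠───────────────────────────┨─────┨
   ┃.............♣♣...~........┃group┃
   ┃............♣♣♣♣~..........┃group┃
   ┃....~~~~..♣#♣#♣...~~.......┃group┃
   ┃..~..^.═══.══♣══════.══════┃group┃
   ┃.....~^.....♣.....~........┃group┃
   ┃....~^^.........♣..........┃group┃
   ┃.....^.........♣.♣.........┃     ┃
   ┃.............@...♣.........┃     ┃
   ┃................♣♣.........┃     ┃
   ┃...........................┃     ┃
   ┃...........................┃     ┃
   ┃...........................┃━━━━━┛
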